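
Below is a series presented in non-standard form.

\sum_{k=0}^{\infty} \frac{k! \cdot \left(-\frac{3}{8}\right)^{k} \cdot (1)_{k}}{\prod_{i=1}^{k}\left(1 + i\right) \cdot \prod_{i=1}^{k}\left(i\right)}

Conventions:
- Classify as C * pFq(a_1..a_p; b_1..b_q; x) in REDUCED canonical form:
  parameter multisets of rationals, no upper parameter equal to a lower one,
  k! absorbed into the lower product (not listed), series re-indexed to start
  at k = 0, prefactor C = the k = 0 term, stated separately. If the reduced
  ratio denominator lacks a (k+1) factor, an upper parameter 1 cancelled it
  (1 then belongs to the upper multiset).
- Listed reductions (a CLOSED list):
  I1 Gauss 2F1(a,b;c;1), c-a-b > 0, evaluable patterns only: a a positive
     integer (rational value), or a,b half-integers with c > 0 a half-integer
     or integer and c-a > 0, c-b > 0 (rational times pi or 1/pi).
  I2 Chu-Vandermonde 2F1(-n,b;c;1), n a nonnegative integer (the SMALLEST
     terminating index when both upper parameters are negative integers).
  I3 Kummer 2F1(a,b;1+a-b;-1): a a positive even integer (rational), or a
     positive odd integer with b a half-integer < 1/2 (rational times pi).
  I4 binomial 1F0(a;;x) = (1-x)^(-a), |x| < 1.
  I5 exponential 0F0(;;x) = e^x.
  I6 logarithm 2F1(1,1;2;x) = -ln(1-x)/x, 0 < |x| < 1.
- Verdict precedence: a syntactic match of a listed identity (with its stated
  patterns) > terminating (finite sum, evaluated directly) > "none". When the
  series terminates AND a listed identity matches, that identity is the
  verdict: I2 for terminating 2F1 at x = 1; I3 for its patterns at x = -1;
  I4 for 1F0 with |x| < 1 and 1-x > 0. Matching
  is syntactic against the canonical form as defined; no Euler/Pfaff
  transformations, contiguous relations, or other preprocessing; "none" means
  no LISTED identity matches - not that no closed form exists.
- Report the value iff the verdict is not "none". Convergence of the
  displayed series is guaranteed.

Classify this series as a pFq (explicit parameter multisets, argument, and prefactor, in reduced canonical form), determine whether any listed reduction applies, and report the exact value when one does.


Classification (C = 1): 2F1 with upper {1, 1}, lower {2}, argument x = -\frac{3}{8}. Verdict (x = -\frac{3}{8}): the I6 logarithm reduction applies (the logarithm: parameters (1,1;2), x = -\frac{3}{8}). Value: \frac{8}{3} \cdot \ln\left(\frac{11}{8}\right).

Key observation: with t_0 = 1, the product of the first k integers (C = 1, x = -3/8) is k!.
Adjacent-term ratio: r(k) = -\frac{3}{8} * (k+1) (k+1) / [(k+2) (k+1)] ; factor over Q: parameters, x = -\frac{3}{8}, and C = 1.


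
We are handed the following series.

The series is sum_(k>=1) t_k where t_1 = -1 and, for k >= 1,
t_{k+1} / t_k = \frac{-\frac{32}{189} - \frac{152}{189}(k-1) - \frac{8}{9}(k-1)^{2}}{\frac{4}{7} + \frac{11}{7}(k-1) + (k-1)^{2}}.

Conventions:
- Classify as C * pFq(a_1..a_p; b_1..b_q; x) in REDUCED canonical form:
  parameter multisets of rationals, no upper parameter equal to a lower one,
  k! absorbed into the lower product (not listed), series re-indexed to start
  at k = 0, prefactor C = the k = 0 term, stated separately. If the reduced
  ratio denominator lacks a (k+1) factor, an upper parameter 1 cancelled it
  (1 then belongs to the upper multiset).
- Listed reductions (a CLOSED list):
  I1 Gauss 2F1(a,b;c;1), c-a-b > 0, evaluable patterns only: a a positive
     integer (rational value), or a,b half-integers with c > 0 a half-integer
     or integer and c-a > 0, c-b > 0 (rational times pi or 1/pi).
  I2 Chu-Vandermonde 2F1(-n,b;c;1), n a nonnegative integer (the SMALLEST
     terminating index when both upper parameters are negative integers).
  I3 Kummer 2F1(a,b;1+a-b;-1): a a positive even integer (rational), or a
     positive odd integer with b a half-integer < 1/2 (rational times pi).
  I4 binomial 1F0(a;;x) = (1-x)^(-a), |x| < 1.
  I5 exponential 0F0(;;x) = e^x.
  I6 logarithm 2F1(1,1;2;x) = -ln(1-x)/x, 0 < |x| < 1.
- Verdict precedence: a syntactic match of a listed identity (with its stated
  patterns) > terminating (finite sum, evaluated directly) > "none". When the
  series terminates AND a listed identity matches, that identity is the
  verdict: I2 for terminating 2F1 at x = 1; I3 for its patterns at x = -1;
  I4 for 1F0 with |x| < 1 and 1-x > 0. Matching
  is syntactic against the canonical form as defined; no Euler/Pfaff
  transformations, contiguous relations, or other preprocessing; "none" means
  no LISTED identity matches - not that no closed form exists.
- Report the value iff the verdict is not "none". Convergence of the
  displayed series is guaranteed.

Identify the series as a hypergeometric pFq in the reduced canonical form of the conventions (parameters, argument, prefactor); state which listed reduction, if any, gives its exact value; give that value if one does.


The series (x = -\frac{8}{9}) is 1F0: upper {\frac{1}{3}}, lower {-}, prefactor -1. Verdict: binomial (I4) matches (the 1F0 binomial series: exponent -1/3, x = -\frac{8}{9}). Hence: \left(-1\right) \cdot \left(\frac{17}{9}\right)^{-\frac{1}{3}}.

Key observation: x = -\frac{8}{9} and factor the ratio over Q (C = -1, x = -8/9): negated roots = parameters.
Adjacent-term ratio: r(k) = -\frac{8}{9} * (k+\frac{1}{3}) / [(k+1)] - poly over poly, x = -\frac{8}{9} from leading terms; C = -1 at k = 0.


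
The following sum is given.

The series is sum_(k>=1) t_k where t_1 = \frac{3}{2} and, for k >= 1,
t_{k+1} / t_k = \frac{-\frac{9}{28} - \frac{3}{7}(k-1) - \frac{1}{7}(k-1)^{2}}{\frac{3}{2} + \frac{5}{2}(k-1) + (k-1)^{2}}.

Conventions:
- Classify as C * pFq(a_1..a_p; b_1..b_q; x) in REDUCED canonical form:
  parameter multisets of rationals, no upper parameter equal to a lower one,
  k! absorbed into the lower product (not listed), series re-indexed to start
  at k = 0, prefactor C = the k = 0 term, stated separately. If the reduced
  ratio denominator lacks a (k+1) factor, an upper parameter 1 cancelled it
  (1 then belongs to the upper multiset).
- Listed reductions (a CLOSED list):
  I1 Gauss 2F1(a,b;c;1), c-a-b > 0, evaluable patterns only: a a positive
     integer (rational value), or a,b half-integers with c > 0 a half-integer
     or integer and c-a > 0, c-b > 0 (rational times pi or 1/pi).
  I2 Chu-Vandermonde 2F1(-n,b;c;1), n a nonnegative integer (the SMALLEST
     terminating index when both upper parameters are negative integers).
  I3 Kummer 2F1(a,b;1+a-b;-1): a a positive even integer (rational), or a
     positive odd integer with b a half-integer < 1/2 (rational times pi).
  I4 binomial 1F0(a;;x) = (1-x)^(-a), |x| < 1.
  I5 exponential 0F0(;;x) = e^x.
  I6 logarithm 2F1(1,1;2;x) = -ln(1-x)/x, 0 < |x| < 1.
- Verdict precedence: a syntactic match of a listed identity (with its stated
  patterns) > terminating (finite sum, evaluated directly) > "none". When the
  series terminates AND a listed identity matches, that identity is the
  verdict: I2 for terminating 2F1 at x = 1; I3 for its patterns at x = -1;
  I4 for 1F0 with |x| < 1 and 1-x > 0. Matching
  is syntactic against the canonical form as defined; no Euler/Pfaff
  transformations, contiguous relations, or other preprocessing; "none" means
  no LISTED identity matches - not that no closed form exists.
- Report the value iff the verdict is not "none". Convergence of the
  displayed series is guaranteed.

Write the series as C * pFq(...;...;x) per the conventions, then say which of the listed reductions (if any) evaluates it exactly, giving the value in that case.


With C = \frac{3}{2}: the canonical form is 1F0(\frac{3}{2}; -; -\frac{1}{7}). Verdict: the binomial series (I4) applies (the 1F0 binomial series: exponent -3/2, x = -\frac{1}{7}). Hence: \frac{3}{2} \cdot \left(\frac{8}{7}\right)^{-\frac{3}{2}}.

Key step: x = -\frac{1}{7} and factor the ratio over Q (prefactor 3/2): negated roots = parameters.
Step ratio: r(k) = -\frac{1}{7} * (k+\frac{3}{2}) / [(k+1)] - rational in k. x = -\frac{1}{7}; t_0 = \frac{3}{2}; negate the roots.


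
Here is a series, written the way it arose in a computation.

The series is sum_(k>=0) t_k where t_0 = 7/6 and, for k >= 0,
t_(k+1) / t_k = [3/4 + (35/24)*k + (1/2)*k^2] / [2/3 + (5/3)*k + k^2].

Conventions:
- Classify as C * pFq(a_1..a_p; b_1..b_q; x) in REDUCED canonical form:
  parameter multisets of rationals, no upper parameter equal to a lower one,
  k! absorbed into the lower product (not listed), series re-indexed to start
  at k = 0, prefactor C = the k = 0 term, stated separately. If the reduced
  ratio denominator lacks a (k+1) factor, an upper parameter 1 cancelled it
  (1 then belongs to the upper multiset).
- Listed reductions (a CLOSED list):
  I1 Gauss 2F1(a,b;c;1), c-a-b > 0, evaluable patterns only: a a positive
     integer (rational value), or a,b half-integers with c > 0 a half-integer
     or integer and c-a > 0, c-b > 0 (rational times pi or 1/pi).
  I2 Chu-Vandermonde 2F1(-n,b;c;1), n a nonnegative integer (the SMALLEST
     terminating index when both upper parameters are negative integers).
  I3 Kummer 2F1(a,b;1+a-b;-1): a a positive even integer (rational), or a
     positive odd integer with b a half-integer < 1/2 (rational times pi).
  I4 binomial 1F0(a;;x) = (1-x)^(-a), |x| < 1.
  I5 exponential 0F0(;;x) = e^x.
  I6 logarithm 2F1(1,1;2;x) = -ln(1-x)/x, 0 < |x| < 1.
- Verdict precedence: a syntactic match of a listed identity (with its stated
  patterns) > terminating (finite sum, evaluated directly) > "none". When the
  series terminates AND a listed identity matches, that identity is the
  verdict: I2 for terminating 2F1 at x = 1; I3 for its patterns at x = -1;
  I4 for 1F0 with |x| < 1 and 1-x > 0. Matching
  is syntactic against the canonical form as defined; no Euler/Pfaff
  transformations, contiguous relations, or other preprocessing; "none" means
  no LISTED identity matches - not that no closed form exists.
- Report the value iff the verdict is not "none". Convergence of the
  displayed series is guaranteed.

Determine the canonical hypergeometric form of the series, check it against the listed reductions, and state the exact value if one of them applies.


First insight: t_0 being 7/6, cancel k + 2/3 from the displayed ratio first; then prefactor 7/6.
Ratio: r(k) = (1/2) * (k+9/4) / [(k+1)] - rational; roots negated = parameters, x = (1/2), C = 7/6.

Canonical form: C = 7/6 times 1F0 with upper {9/4}, lower {-}, x = 1/2. Verdict: this is the I4 binomial reduction (the 1F0 binomial series: exponent -9/4, x = 1/2). Sum: (7/6) * (1/2)^(-9/4).


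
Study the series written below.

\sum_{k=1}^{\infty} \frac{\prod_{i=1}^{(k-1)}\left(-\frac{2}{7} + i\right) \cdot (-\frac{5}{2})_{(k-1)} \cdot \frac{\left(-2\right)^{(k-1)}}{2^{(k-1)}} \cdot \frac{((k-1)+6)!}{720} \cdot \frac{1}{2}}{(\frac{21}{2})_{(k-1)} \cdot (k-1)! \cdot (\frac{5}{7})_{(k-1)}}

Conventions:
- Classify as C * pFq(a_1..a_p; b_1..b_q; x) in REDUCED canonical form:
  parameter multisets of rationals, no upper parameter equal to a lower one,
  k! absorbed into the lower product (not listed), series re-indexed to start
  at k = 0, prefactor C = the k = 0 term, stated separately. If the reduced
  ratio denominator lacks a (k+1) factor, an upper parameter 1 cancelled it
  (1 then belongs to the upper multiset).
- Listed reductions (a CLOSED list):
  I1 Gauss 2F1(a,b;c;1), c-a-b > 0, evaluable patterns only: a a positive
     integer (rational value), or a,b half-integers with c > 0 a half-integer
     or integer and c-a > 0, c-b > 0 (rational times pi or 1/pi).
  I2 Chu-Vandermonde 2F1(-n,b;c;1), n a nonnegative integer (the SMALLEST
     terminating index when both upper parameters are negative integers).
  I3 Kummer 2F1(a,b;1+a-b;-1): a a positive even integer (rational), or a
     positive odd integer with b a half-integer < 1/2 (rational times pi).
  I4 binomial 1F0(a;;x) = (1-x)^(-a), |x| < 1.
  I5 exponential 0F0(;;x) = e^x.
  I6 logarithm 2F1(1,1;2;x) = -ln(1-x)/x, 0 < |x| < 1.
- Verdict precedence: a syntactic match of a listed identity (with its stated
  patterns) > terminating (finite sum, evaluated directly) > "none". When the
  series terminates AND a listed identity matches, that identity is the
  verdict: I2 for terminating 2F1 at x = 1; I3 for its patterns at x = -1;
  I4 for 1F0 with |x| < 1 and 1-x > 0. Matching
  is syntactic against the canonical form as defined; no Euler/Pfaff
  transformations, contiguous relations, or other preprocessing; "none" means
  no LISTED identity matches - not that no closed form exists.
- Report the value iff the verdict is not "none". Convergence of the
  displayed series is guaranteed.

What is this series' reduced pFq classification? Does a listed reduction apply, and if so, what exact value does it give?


Key observation: with t_0 = \frac{1}{2}, the two k-th powers (prefactor 1/2) combine into one argument.
Consecutive-term ratio: r(k) = -1 * (k-\frac{5}{2}) (k+7) / [(k+\frac{21}{2}) (k+1)] - rational; roots negated = parameters, x = -1, C = \frac{1}{2}.

Canonical form: C = \frac{1}{2} times 2F1 with upper {-\frac{5}{2}, 7}, lower {\frac{21}{2}}, x = -1. Verdict: this is Kummer (I3) (x = -1; c = \frac{21}{2} equals 1+a-b for upper {-\frac{5}{2}, 7}: listed pattern). Sum: \frac{4849845}{8388608} \cdot \pi.


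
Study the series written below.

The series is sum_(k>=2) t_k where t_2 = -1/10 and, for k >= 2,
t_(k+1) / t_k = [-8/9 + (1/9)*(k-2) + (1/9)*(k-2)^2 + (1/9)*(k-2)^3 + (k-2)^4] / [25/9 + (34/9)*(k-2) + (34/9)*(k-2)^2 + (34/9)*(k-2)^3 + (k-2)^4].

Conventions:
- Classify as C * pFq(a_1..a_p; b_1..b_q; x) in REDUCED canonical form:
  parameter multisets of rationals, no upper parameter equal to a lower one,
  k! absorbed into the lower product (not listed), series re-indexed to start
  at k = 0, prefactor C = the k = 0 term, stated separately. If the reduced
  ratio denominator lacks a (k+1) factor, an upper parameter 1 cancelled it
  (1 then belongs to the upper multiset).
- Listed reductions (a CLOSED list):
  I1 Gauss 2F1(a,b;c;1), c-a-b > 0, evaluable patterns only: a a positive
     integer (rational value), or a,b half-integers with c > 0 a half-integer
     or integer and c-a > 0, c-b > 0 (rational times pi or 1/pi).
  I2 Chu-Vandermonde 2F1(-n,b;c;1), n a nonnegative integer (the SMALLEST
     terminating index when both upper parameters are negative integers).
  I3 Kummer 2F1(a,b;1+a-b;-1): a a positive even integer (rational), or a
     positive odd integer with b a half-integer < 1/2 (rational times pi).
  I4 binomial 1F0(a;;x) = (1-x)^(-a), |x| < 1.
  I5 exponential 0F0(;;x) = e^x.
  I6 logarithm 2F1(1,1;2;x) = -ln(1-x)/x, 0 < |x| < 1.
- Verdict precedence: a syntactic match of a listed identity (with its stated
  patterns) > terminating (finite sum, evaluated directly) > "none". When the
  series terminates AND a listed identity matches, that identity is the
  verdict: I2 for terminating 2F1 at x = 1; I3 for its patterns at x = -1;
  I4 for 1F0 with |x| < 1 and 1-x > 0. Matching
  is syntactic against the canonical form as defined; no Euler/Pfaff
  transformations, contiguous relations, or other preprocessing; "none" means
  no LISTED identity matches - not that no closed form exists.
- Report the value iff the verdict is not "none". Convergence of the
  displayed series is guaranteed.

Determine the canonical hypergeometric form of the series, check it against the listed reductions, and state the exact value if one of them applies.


Classification (C = -1/10): 2F1 with upper {-8/9, 1}, lower {25/9}, argument x = 1. Verdict at x = 1: Gauss (I1, integer-parameter pattern) matches (x = 1: the Gamma ratio telescopes since c-a-b = 8/3 > 0 and a = 1 in Z>0). Hence: -1/15.

Key observation: from the first term -1/10: cancel k^2 + 1 from the displayed ratio first; then prefactor -1/10.
Ratio: r(k) = 1 * (k-8/9) (k+1) / [(k+25/9) (k+1)] - rational in k, leading ratio 1; with t_0 = -1/10, classification follows.


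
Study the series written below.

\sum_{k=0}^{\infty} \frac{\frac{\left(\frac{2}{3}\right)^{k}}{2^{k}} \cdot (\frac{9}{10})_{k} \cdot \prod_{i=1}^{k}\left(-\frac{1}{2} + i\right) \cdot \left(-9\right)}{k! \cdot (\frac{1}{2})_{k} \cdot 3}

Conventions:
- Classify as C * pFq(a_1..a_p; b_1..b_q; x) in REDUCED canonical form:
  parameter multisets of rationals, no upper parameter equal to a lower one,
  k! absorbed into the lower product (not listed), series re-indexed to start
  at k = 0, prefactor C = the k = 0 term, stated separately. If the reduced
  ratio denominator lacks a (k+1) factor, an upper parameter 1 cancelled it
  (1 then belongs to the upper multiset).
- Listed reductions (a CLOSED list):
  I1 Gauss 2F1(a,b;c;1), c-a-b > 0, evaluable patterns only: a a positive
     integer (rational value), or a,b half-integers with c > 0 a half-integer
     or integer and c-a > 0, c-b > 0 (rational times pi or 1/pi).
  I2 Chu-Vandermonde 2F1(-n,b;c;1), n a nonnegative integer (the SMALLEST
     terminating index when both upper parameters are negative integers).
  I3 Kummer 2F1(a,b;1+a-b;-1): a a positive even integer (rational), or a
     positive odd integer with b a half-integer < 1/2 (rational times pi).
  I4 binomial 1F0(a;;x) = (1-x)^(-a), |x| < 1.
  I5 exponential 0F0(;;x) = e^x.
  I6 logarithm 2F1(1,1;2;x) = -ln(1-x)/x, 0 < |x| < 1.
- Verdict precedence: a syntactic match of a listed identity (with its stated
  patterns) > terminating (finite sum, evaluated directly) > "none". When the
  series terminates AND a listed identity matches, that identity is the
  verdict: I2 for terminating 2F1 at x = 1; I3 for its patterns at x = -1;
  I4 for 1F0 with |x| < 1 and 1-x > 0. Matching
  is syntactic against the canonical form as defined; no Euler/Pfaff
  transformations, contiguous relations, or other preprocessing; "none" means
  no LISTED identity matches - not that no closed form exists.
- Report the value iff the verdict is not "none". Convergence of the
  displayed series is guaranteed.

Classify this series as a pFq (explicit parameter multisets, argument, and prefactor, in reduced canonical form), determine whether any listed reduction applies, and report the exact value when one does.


With C = -3: the canonical form is 1F0(\frac{9}{10}; -; \frac{1}{3}). Verdict: this is the I4 binomial reduction (the 1F0 binomial series: exponent -9/10, x = \frac{1}{3}). Value: \left(-3\right) \cdot \left(\frac{2}{3}\right)^{-\frac{9}{10}}.

Key step: from the first term -3: the parameter 1/2 appears in both the upper and lower lists and cancels.
Ratio: r(k) = \frac{1}{3} * (k+\frac{9}{10}) / [(k+1)] - rational in k, leading ratio \frac{1}{3}; with t_0 = -3, classification follows.


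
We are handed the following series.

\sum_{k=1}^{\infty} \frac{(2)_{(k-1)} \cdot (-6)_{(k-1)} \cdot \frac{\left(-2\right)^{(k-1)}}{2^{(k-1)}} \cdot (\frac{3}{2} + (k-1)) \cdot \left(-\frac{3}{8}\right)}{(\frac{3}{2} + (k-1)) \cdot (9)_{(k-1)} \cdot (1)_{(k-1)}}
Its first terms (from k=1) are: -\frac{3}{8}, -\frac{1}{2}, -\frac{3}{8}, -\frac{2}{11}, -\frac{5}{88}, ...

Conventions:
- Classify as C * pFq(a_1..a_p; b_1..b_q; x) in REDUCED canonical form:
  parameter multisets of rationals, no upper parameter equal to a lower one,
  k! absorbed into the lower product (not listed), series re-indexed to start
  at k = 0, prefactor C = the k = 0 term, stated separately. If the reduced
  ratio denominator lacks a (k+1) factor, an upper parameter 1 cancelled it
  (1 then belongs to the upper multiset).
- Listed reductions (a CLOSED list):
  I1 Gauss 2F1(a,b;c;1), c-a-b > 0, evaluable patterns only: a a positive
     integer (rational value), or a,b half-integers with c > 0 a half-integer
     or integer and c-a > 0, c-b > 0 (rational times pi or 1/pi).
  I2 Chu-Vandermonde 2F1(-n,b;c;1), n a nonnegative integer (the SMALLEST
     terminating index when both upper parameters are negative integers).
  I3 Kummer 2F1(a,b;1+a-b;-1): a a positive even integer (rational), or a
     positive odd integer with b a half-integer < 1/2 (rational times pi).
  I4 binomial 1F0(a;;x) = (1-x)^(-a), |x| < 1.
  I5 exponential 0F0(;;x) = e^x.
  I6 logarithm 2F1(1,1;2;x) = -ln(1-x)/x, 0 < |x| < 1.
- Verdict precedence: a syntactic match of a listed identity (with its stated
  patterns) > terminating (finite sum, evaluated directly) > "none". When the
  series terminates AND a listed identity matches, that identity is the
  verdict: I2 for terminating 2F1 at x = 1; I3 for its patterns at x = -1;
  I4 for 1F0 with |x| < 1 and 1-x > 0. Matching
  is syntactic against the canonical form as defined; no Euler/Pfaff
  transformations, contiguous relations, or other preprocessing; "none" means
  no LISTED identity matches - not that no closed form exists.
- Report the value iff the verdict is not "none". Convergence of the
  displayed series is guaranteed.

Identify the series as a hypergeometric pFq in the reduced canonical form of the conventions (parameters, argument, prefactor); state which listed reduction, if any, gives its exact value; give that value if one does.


Canonical form: C = -\frac{3}{8} times 2F1 with upper {-6, 2}, lower {9}, x = -1. Verdict: this is the Kummer evaluation I3 (x = -1; c = 9 equals 1+a-b for upper {-6, 2}: listed pattern). Its exact value is -\frac{3}{2}.

The tell: t_0 = -\frac{3}{8} here, and the two k-th powers (C = -3/8) combine into one argument.
Consecutive-term ratio: r(k) = -1 * (k-6) (k+2) / [(k+9) (k+1)] ; factor over Q: parameters, x = -1, and C = -\frac{3}{8}.


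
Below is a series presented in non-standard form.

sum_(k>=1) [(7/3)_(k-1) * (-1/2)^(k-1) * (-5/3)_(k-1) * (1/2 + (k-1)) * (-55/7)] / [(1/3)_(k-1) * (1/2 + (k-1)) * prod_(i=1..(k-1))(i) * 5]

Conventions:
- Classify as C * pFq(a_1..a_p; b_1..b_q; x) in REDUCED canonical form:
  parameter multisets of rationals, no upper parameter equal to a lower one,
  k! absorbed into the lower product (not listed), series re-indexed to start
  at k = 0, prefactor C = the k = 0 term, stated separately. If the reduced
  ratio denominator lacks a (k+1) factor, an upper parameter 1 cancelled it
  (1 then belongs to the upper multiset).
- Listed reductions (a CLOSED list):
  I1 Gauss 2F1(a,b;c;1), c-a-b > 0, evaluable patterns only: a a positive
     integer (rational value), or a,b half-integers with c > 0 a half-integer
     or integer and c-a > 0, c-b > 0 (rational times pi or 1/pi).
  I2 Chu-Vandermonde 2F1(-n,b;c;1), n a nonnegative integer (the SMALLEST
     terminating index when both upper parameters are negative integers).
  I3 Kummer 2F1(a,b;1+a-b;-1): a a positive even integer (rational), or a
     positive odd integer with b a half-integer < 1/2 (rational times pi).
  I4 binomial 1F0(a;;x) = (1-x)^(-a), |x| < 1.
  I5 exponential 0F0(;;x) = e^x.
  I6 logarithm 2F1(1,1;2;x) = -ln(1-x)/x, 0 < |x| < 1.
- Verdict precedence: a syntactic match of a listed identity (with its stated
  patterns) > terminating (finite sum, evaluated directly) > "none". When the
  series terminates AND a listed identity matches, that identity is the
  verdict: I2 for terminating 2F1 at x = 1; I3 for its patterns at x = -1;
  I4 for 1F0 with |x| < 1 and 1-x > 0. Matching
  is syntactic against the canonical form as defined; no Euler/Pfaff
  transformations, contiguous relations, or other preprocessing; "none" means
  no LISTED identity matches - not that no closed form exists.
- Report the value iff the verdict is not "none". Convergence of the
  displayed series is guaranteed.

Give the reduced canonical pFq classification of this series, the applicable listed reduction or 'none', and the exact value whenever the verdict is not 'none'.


Classification (C = -11/7): 2F1 with upper {-5/3, 7/3}, lower {1/3}, argument x = -1/2. Verdict: none. Every listed pattern misses the 2F1 form at -1/2, upper {-5/3, 7/3}.

Structural cue: t_0 = -11/7 here, and the constant factors (C = -11/7, x = -1/2) combine into one prefactor.
Step ratio: r(k) = (-1/2) * (k-5/3) (k+7/3) / [(k+1/3) (k+1)] - rational; roots negated = parameters, x = (-1/2), C = -11/7.


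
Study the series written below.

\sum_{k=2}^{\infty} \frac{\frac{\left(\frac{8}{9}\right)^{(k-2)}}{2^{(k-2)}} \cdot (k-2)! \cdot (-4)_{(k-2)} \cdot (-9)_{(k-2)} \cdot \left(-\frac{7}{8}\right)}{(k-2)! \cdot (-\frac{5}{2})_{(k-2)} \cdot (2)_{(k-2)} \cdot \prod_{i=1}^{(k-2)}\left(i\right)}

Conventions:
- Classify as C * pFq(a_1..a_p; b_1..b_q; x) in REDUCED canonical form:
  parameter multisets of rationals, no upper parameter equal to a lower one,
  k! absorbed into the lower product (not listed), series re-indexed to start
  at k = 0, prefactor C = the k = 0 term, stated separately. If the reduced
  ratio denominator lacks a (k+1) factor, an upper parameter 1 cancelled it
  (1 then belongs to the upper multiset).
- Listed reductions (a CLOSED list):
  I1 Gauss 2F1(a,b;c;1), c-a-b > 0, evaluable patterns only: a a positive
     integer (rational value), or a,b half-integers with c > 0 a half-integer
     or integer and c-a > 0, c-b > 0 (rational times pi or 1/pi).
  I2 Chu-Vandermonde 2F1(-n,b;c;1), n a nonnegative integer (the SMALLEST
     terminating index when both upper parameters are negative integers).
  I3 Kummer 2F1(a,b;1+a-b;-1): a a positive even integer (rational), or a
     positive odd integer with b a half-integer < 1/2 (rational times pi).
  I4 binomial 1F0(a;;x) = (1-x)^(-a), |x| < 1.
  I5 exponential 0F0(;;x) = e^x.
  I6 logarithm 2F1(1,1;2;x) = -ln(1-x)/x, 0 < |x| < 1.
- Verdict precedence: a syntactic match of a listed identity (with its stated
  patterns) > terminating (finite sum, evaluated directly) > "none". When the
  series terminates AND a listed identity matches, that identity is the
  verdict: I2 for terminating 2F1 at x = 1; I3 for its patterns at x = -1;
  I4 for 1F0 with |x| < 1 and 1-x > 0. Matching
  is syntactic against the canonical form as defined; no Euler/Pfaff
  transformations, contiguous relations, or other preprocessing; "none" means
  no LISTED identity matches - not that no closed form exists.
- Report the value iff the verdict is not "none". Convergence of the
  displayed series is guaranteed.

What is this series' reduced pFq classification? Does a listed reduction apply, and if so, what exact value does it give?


At argument \frac{4}{9}: a 2F2 with upper {-9, -4}, lower {-\frac{5}{2}, 2}, scaled by C = -\frac{7}{8}. Verdict: terminating - the sum ends at index 4 because -4 is a negative integer; exact evaluation follows. Sum: \frac{1297163}{437400}.

First insight: from the first term -\frac{7}{8}: the factorial ratio (C = -7/8) (k+a-1)!/(a-1)! is a rising factorial (a)_k.
Term ratio: r(k) = \frac{4}{9} * (k-9) (k-4) / [(k-\frac{5}{2}) (k+2) (k+1)] ; factor over Q: parameters, x = \frac{4}{9}, and C = -\frac{7}{8}.


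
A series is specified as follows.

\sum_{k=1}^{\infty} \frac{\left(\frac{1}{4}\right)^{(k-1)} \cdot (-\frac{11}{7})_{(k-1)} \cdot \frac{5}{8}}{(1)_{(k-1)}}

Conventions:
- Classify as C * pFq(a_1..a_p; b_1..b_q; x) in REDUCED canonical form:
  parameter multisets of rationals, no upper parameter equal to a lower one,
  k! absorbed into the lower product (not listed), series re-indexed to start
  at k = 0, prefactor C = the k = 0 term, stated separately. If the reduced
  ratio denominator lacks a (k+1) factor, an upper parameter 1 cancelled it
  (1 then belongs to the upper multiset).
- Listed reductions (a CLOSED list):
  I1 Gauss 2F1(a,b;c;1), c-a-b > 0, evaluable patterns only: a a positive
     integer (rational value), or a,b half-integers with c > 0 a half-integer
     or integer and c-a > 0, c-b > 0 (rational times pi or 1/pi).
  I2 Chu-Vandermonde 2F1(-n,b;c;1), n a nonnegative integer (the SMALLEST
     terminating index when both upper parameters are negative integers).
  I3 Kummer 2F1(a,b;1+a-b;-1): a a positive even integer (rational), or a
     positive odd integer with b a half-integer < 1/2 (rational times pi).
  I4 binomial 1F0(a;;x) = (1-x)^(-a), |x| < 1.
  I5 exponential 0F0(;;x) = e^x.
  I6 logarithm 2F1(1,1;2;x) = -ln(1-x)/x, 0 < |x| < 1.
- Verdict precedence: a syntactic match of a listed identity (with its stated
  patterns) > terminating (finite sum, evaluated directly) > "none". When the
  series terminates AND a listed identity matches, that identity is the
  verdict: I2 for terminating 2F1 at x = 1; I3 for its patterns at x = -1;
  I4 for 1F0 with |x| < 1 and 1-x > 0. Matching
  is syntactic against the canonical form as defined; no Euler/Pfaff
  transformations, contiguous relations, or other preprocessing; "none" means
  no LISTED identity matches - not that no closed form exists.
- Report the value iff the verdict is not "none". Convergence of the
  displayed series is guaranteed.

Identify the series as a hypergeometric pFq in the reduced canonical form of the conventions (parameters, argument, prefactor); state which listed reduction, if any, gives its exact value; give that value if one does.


Reduced: x = \frac{1}{4}, 1F0, upper = {-\frac{11}{7}}, lower = {-}, C = \frac{5}{8}. Verdict at x = \frac{1}{4}: binomial (I4) matches (the 1F0 binomial series: exponent 11/7, x = \frac{1}{4}). Its exact value is \frac{5}{8} \cdot \left(\frac{3}{4}\right)^{\frac{11}{7}}.

Structural cue: from the first term \frac{5}{8}: (1)_k (C = 5/8, x = 1/4) is k! itself.
Ratio: r(k) = \frac{1}{4} * (k-\frac{11}{7}) / [(k+1)] ; factor over Q: parameters, x = \frac{1}{4}, and C = \frac{5}{8}.


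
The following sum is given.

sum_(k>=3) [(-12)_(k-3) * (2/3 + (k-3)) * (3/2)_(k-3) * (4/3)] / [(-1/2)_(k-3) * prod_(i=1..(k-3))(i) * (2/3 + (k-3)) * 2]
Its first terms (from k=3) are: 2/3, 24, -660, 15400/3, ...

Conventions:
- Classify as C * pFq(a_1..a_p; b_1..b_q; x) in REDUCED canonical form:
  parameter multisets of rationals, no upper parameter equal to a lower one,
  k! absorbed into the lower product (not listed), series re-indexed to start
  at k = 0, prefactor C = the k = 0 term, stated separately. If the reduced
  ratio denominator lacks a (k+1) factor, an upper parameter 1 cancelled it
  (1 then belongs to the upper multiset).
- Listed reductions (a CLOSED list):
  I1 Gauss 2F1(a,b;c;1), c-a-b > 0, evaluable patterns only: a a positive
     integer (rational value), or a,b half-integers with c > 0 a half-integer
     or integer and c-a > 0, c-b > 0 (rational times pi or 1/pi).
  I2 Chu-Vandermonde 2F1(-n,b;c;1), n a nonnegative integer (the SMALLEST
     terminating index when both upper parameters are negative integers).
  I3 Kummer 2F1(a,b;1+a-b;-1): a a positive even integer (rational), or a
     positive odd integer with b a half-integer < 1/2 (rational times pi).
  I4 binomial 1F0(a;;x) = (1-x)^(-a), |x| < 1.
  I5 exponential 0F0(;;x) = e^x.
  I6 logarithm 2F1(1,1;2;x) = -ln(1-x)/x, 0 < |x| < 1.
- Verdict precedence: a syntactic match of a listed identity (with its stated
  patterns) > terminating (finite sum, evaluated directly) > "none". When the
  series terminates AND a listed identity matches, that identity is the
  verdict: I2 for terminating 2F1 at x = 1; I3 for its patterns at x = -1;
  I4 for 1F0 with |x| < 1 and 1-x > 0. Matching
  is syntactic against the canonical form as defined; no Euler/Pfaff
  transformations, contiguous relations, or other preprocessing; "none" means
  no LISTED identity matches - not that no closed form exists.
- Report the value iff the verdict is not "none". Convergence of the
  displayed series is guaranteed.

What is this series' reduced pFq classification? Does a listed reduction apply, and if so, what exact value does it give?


Canonical form: C = 2/3 times 2F1 with upper {-12, 3/2}, lower {-1/2}, x = 1. Verdict: this is Vandermonde's identity (I2) (terminating 2F1 at x = 1 with n = 12, b = 3/2, c = -1/2). Sum: 0.

First insight: from the first term 2/3: the factor k + 2/3 cancels (top and bottom), leaving C = 2/3, x = 1.
Consecutive-term ratio: r(k) = 1 * (k-12) (k+3/2) / [(k-1/2) (k+1)] - rational in k. x = 1; t_0 = 2/3; negate the roots.


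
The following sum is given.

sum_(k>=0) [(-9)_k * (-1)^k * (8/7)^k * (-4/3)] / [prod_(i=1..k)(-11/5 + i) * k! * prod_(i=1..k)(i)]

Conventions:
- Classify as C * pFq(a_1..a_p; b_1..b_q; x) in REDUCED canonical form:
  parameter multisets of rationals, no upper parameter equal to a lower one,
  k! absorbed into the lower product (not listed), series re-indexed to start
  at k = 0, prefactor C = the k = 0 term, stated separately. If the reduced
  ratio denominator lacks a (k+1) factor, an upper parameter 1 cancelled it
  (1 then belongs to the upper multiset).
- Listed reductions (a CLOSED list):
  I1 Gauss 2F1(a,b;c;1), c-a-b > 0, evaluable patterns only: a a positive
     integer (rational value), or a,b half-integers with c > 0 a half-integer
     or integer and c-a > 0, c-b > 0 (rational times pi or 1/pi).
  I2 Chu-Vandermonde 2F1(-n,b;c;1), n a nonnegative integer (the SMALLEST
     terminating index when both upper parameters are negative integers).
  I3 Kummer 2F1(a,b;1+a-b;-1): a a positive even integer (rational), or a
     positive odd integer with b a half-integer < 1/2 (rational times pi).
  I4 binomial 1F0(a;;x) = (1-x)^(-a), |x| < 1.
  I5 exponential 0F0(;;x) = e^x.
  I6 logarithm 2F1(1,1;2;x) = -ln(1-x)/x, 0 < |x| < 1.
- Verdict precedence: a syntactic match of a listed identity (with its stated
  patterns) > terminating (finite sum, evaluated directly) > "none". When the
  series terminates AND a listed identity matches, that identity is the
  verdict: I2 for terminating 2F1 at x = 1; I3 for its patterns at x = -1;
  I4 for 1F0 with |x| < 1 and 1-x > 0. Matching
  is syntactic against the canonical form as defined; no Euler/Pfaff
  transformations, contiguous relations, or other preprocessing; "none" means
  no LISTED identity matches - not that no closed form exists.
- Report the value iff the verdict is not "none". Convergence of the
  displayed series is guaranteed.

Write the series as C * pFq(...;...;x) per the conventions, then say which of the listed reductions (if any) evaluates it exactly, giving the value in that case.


x = -8/7 here; the reduced form reads 1F2, upper {-9}, lower {-6/5, 1}, C = -4/3. Verdict: terminating at k = 9: the factor (-9)_k kills every later term; summing the 10 survivors is exact. Its exact value is -110502666150845313844/364561038619887123.

Structural cue: with t_0 = -4/3, the lower running product (C = -4/3, x = -8/7) is a rising factorial.
Step ratio: r(k) = (-8/7) * (k-9) / [(k-6/5) (k+1) (k+1)] - poly over poly, x = (-8/7) from leading terms; C = -4/3 at k = 0.


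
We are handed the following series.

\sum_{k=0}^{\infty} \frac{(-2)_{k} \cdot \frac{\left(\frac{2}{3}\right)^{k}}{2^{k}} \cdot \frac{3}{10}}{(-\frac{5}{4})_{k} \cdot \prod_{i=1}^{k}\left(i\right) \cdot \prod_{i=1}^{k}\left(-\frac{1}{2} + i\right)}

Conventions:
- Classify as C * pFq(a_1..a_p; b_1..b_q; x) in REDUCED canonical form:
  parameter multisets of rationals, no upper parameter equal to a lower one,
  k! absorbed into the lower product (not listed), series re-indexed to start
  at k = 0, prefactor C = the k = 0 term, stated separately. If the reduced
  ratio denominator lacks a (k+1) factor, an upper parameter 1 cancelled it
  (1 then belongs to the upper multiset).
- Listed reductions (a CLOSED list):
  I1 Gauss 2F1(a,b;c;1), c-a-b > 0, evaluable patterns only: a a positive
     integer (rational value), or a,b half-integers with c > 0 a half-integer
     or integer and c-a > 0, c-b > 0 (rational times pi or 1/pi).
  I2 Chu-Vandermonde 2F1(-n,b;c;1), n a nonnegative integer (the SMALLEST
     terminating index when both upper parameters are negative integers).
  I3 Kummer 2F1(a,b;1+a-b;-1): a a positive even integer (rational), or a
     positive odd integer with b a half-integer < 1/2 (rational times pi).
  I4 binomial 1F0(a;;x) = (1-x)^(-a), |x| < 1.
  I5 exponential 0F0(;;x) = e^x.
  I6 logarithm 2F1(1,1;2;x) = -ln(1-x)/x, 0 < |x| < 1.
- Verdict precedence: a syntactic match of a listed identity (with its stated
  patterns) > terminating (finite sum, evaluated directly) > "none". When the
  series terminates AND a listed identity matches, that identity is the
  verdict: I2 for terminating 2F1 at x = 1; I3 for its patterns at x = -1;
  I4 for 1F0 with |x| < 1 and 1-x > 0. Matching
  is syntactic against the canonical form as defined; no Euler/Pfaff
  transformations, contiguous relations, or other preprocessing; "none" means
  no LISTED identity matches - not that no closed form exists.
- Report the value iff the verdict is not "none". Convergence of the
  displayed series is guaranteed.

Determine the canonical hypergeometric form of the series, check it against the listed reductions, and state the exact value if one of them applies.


Key step: x = \frac{1}{3} and the two k-th powers (prefactor 3/10) combine into one argument.
Ratio: r(k) = \frac{1}{3} * (k-2) / [(k-\frac{5}{4}) (k+\frac{1}{2}) (k+1)] - poly over poly, x = \frac{1}{3} from leading terms; C = \frac{3}{10} at k = 0.

With C = \frac{3}{10}: the canonical form is 1F2(-2; -\frac{5}{4}, \frac{1}{2}; \frac{1}{3}). Verdict: terminating - upper parameter -2 makes this a finite sum (last index 2), evaluated exactly. Hence: \frac{343}{450}.


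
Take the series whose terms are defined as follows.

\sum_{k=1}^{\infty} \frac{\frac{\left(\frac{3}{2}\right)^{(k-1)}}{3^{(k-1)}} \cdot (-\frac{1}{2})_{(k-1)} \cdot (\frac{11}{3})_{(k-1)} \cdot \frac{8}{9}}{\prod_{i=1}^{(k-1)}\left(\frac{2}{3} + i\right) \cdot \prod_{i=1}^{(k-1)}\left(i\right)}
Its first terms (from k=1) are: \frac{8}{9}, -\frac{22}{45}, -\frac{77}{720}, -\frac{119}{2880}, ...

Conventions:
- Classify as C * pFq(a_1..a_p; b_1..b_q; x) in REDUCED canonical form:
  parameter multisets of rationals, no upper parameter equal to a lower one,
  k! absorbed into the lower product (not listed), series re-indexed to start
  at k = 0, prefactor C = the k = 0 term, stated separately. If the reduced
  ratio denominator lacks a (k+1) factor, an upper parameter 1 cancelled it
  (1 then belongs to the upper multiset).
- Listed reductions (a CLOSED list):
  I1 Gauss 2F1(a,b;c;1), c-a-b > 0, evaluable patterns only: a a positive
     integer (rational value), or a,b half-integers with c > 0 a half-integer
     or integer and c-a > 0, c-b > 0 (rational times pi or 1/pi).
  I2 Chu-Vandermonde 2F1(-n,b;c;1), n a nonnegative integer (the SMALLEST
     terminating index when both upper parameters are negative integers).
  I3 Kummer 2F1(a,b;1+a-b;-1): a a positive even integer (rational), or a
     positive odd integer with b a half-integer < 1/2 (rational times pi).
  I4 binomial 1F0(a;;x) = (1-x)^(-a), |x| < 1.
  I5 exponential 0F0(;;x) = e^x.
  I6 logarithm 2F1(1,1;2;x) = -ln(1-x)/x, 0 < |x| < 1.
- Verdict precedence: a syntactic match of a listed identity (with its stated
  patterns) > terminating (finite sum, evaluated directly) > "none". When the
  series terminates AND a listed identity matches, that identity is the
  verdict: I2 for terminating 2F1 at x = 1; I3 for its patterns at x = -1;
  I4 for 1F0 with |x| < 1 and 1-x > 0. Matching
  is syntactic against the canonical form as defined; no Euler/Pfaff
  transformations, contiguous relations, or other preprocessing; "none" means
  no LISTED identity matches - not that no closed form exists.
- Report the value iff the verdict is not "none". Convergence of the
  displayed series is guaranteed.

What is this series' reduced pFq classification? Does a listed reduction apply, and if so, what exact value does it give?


Classification (C = \frac{8}{9}): 2F1 with upper {-\frac{1}{2}, \frac{11}{3}}, lower {\frac{5}{3}}, argument x = \frac{1}{2}. Verdict: none - this 2F1 at x = \frac{1}{2} matches no listed pattern, and upper {-\frac{1}{2}, \frac{11}{3}} holds no stopper.

Key observation: t_0 being \frac{8}{9}, the lower running product (prefactor 8/9) is a rising factorial.
Step ratio: r(k) = \frac{1}{2} * (k-\frac{1}{2}) (k+\frac{11}{3}) / [(k+\frac{5}{3}) (k+1)] - rational; roots negated = parameters, x = \frac{1}{2}, C = \frac{8}{9}.


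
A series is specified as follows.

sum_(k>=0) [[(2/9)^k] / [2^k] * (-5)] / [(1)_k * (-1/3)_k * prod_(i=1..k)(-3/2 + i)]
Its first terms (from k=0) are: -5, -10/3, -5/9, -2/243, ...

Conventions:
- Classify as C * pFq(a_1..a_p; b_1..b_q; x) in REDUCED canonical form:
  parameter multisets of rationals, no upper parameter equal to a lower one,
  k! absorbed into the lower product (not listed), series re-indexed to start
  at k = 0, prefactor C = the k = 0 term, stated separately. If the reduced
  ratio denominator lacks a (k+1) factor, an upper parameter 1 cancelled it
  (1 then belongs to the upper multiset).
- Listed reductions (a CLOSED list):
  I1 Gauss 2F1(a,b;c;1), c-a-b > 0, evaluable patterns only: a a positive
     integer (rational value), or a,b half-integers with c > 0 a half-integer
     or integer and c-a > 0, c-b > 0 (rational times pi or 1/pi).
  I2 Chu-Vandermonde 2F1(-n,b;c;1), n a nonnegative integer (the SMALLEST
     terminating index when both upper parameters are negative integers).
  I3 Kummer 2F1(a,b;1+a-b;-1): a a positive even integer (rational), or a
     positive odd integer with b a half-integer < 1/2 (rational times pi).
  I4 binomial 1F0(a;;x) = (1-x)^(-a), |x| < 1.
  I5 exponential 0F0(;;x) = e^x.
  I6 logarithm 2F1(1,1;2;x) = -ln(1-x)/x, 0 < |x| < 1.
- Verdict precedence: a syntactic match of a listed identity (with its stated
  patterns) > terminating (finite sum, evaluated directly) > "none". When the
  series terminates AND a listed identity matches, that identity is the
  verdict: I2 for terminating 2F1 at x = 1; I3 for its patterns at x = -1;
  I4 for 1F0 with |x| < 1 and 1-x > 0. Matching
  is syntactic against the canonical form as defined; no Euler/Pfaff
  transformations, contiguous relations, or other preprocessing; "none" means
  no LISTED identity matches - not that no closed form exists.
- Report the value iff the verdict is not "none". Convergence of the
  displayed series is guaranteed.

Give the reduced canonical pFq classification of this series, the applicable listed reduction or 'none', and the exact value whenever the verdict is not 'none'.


The series (x = 1/9) is 0F2: upper {-}, lower {-1/2, -1/3}, prefactor -5. Verdict: none. Every listed pattern misses the 0F2 form at 1/9, upper {-}.

The tell: from the first term -5: (1)_k (C = -5, x = 1/9) is k! itself.
Consecutive-term ratio: r(k) = (1/9) * 1 / [(k-1/2) (k-1/3) (k+1)] - poly over poly, x = (1/9) from leading terms; C = -5 at k = 0.
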